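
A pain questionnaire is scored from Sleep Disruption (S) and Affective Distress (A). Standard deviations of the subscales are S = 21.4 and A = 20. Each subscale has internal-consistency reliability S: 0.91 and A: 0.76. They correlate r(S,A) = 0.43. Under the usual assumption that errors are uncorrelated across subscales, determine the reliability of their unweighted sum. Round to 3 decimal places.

0.888

Var(S+A) = 21.4² + 20² + 2·[21.4·20·0.43] = 857.96 + 368.08 = 1226.04.
With uncorrelated errors the cross-covariances are all true-score covariance, so they carry over unchanged; only the diagonal terms shrink to ρᵢσᵢ².
True-score variance = [21.4²·0.91 + 20²·0.76] + 368.08 = 720.744 + 368.08 = 1088.82.
Reliability = 1088.82 / 1226.04 = 0.888.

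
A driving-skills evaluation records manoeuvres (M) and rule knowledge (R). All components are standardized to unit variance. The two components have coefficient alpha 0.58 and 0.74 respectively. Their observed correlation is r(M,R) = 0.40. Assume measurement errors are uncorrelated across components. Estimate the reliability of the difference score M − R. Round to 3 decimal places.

0.433

Var(M−R) = 1 + 1 − 2·0.40 = 2 − 0.8 = 1.2.
Because errors are independent across components, Cov(Tᵢ,Tⱼ) = Cov(Xᵢ,Xⱼ); the off-diagonal part of the true-score variance is the same as above.
True-score variance = [0.58 + 0.74] − 0.8 = 1.32 − 0.8 = 0.52.
Reliability = 0.52 / 1.2 = 0.433.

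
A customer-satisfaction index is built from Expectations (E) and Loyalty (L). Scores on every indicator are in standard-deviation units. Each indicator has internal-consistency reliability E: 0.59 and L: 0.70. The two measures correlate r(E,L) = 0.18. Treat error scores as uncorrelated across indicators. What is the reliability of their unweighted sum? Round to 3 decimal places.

0.699

Var(E+L) = 2 + 2·[0.18] = 2 + 0.36 = 2.36.
With uncorrelated errors the cross-covariances are all true-score covariance, so they carry over unchanged; only the diagonal terms shrink to ρᵢσᵢ².
True-score variance = [0.59 + 0.70] + 0.36 = 1.29 + 0.36 = 1.65.
Reliability = 1.65 / 2.36 = 0.699.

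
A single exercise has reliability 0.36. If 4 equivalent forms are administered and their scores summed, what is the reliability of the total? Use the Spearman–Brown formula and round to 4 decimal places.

0.6923

ρ_k = kρ / (1 + (k−1)ρ) = 4·0.36 / (1 + 3·0.36) = 1.440 / 2.080 = 0.6923.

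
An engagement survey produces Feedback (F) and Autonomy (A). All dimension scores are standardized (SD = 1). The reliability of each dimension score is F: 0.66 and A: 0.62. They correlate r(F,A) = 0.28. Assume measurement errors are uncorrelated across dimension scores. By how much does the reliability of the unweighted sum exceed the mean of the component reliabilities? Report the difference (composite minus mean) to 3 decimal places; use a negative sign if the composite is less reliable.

0.079

Var(sum) = 2 + 0.56 = 2.56; true-score variance = 1.28 + 0.56 = 1.84; composite reliability = 0.7188.
Mean component reliability = 0.6400.
Difference = 0.7188 − 0.6400 = 0.079.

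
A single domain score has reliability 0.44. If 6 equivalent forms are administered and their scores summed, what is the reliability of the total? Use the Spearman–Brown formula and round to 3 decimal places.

0.825

ρ_k = kρ / (1 + (k−1)ρ) = 6·0.44 / (1 + 5·0.44) = 2.640 / 3.200 = 0.825.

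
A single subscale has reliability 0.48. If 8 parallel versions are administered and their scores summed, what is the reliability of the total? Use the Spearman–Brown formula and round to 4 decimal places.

ρ_k = kρ / (1 + (k−1)ρ) = 8·0.48 / (1 + 7·0.48) = 3.840 / 4.360 = 0.8807.

0.8807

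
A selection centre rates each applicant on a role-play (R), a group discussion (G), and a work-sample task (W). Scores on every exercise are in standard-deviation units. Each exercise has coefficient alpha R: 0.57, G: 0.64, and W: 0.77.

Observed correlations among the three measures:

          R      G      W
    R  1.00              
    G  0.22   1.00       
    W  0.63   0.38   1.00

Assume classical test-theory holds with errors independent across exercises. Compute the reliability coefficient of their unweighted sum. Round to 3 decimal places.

Var(R+G+W) = 3 + 2·[0.22 + 0.63 + 0.38] = 3 + 2.46 = 5.46.
Under uncorrelated errors the observed covariances equal the true-score covariances, so only the own-variance terms attenuate.
True-score variance = [0.57 + 0.64 + 0.77] + 2.46 = 1.98 + 2.46 = 4.44.
Reliability = 4.44 / 5.46 = 0.813.

0.813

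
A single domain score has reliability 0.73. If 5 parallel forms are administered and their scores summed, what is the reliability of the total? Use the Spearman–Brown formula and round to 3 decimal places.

ρ_k = kρ / (1 + (k−1)ρ) = 5·0.73 / (1 + 4·0.73) = 3.650 / 3.920 = 0.931.

0.931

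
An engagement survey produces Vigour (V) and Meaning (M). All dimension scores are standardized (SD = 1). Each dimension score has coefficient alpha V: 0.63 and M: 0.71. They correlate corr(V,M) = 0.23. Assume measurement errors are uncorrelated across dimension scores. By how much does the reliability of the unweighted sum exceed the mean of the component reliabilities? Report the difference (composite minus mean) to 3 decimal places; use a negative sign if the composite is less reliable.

0.062

Var(sum) = 2 + 0.46 = 2.46; true-score variance = 1.34 + 0.46 = 1.8; composite reliability = 0.7317.
Mean component reliability = 0.6700.
Difference = 0.7317 − 0.6700 = 0.062.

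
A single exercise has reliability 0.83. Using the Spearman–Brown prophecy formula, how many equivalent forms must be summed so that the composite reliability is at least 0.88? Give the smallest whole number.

k ≥ ρ*(1−ρ₁)/(ρ₁(1−ρ*)) = 0.88·0.17 / (0.83·0.12) = 1.502.
Smallest integer k = 2.

2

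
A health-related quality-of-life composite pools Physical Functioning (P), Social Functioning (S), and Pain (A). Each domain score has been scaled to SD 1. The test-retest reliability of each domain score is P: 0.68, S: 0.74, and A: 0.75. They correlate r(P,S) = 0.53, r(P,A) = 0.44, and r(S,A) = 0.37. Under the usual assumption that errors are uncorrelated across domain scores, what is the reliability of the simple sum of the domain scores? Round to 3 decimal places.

Var(P+S+A) = 3 + 2·[0.53 + 0.44 + 0.37] = 3 + 2.68 = 5.68.
Because errors are independent across components, Cov(Tᵢ,Tⱼ) = Cov(Xᵢ,Xⱼ); the off-diagonal part of the true-score variance is the same as above.
True-score variance = [0.68 + 0.74 + 0.75] + 2.68 = 2.17 + 2.68 = 4.85.
Reliability = 4.85 / 5.68 = 0.854.

0.854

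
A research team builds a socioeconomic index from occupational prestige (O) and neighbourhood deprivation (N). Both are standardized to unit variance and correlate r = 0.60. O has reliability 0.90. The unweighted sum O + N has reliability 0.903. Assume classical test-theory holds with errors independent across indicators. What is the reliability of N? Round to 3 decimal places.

Var(O+N) = 2 + 2·0.60 = 3.200.
True-score variance = ρ_O + ρ_N + 2·0.60, so 0.903 = (0.90 + ρ_N + 1.20) / 3.200.
ρ_N = 0.903·3.200 − 0.90 − 1.20 = 0.790.

0.790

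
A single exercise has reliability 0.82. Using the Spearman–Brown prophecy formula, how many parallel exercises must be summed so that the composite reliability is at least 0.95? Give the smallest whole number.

5

k ≥ ρ*(1−ρ₁)/(ρ₁(1−ρ*)) = 0.95·0.18 / (0.82·0.05) = 4.171.
Smallest integer k = 5.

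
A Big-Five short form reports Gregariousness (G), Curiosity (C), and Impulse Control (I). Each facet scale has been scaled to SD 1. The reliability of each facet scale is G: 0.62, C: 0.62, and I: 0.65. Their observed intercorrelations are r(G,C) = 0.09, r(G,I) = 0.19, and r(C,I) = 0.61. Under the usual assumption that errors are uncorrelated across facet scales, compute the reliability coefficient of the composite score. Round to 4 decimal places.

0.7678

Var(G+C+I) = 3 + 2·[0.09 + 0.19 + 0.61] = 3 + 1.78 = 4.78.
Because errors are independent across components, Cov(Tᵢ,Tⱼ) = Cov(Xᵢ,Xⱼ); the off-diagonal part of the true-score variance is the same as above.
True-score variance = [0.62 + 0.62 + 0.65] + 1.78 = 1.89 + 1.78 = 3.67.
Reliability = 3.67 / 4.78 = 0.7678.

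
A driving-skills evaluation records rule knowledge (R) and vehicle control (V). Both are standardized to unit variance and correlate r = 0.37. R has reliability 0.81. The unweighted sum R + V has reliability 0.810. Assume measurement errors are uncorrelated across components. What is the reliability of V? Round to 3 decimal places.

Var(R+V) = 2 + 2·0.37 = 2.740.
True-score variance = ρ_R + ρ_V + 2·0.37, so 0.810 = (0.81 + ρ_V + 0.74) / 2.740.
ρ_V = 0.810·2.740 − 0.81 − 0.74 = 0.669.

0.669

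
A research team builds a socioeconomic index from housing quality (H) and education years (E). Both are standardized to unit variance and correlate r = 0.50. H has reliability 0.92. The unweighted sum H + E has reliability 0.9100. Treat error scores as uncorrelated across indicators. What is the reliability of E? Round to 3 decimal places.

Var(H+E) = 2 + 2·0.50 = 3.000.
True-score variance = ρ_H + ρ_E + 2·0.50, so 0.9100 = (0.92 + ρ_E + 1.00) / 3.000.
ρ_E = 0.9100·3.000 − 0.92 − 1.00 = 0.810.

0.810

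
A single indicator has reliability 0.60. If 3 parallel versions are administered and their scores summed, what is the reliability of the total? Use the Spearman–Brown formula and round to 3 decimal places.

ρ_k = kρ / (1 + (k−1)ρ) = 3·0.60 / (1 + 2·0.60) = 1.800 / 2.200 = 0.818.

0.818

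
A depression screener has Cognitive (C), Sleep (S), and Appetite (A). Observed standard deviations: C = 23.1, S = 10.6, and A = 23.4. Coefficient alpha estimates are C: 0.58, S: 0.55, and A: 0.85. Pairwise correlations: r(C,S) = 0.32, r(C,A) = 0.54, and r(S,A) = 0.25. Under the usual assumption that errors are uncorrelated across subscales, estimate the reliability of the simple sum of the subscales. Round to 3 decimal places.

0.827

Var(C+S+A) = 23.1² + 10.6² + 23.4² + 2·[23.1·10.6·0.32 + 23.1·23.4·0.54 + 10.6·23.4·0.25] = 1193.53 + 864.514 = 2058.04.
With uncorrelated errors the cross-covariances are all true-score covariance, so they carry over unchanged; only the diagonal terms shrink to ρᵢσᵢ².
True-score variance = [23.1²·0.58 + 10.6²·0.55 + 23.4²·0.85] + 864.514 = 836.718 + 864.514 = 1701.23.
Reliability = 1701.23 / 2058.04 = 0.827.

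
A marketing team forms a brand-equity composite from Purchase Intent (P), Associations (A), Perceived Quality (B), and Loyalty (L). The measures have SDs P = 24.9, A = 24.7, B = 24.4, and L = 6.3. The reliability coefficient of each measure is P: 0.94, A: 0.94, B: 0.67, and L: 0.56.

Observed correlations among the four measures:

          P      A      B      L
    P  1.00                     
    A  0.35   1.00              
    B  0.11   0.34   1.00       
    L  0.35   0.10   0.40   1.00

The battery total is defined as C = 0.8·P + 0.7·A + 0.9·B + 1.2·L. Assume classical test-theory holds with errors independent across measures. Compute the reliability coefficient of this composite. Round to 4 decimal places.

0.8921

Var(C) = 0.8²·24.9² + 0.7²·24.7² + 0.9²·24.4² + 1.2²·6.3² + 2·[0.56·24.9·24.7·0.35 + 0.72·24.9·24.4·0.11 + 0.96·24.9·6.3·0.35 + 0.63·24.7·24.4·0.34 + 0.84·24.7·6.3·0.10 + 1.08·24.4·6.3·0.40] = 1235.15 + 859.891 = 2095.04.
Under uncorrelated errors the observed covariances equal the true-score covariances, so only the own-variance terms attenuate.
True-score variance = [0.8²·24.9²·0.94 + 0.7²·24.7²·0.94 + 0.9²·24.4²·0.67 + 1.2²·6.3²·0.56] + 859.891 = 1009.11 + 859.891 = 1869.
Reliability = 1869 / 2095.04 = 0.8921.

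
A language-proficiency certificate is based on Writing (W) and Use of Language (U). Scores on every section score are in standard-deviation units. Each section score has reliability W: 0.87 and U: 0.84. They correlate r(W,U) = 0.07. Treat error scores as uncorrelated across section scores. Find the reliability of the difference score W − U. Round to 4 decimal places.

Var(W−U) = 1 + 1 − 2·0.07 = 2 − 0.14 = 1.86.
With uncorrelated errors the cross-covariances are all true-score covariance, so they carry over unchanged; only the diagonal terms shrink to ρᵢσᵢ².
True-score variance = [0.87 + 0.84] − 0.14 = 1.71 − 0.14 = 1.57.
Reliability = 1.57 / 1.86 = 0.8441.

0.8441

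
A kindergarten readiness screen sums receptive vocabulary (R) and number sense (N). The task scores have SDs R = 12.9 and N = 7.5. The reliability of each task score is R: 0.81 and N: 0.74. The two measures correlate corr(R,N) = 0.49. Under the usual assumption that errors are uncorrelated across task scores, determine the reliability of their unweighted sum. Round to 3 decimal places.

Var(R+N) = 12.9² + 7.5² + 2·[12.9·7.5·0.49] = 222.66 + 94.815 = 317.475.
With uncorrelated errors the cross-covariances are all true-score covariance, so they carry over unchanged; only the diagonal terms shrink to ρᵢσᵢ².
True-score variance = [12.9²·0.81 + 7.5²·0.74] + 94.815 = 176.417 + 94.815 = 271.232.
Reliability = 271.232 / 317.475 = 0.854.

0.854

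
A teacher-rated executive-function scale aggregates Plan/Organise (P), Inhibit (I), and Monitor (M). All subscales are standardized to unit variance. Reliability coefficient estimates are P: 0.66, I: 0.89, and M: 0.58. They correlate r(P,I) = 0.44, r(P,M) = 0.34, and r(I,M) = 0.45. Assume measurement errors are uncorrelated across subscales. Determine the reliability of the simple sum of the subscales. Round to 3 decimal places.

0.841

Var(P+I+M) = 3 + 2·[0.44 + 0.34 + 0.45] = 3 + 2.46 = 5.46.
Under uncorrelated errors the observed covariances equal the true-score covariances, so only the own-variance terms attenuate.
True-score variance = [0.66 + 0.89 + 0.58] + 2.46 = 2.13 + 2.46 = 4.59.
Reliability = 4.59 / 5.46 = 0.841.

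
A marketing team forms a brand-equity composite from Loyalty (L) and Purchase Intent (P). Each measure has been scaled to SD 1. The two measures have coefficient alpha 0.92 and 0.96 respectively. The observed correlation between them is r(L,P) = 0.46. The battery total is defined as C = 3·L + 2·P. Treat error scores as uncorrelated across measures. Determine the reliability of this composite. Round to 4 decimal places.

Var(C) = 3² + 2² + 2·[6·0.46] = 13 + 5.52 = 18.52.
Because errors are independent across components, Cov(Tᵢ,Tⱼ) = Cov(Xᵢ,Xⱼ); the off-diagonal part of the true-score variance is the same as above.
True-score variance = [3²·0.92 + 2²·0.96] + 5.52 = 12.12 + 5.52 = 17.64.
Reliability = 17.64 / 18.52 = 0.9525.

0.9525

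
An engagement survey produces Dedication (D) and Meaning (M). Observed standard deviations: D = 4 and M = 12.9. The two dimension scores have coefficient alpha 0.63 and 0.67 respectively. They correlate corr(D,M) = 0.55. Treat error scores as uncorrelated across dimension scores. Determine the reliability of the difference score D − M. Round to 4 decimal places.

0.5158

Var(D−M) = 4² + 12.9² − 2·4·12.9·0.55 = 182.41 − 56.76 = 125.65.
With uncorrelated errors the cross-covariances are all true-score covariance, so they carry over unchanged; only the diagonal terms shrink to ρᵢσᵢ².
True-score variance = [4²·0.63 + 12.9²·0.67] − 56.76 = 121.575 − 56.76 = 64.8147.
Reliability = 64.8147 / 125.65 = 0.5158.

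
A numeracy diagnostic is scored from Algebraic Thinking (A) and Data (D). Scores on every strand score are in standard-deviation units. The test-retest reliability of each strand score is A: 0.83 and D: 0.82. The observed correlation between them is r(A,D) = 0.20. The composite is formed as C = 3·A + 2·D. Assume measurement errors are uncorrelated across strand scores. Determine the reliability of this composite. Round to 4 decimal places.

Var(C) = 3² + 2² + 2·[6·0.20] = 13 + 2.4 = 15.4.
Because errors are independent across components, Cov(Tᵢ,Tⱼ) = Cov(Xᵢ,Xⱼ); the off-diagonal part of the true-score variance is the same as above.
True-score variance = [3²·0.83 + 2²·0.82] + 2.4 = 10.75 + 2.4 = 13.15.
Reliability = 13.15 / 15.4 = 0.8539.

0.8539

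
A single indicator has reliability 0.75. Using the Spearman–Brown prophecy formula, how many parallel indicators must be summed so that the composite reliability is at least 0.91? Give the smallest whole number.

4

k ≥ ρ*(1−ρ₁)/(ρ₁(1−ρ*)) = 0.91·0.25 / (0.75·0.09) = 3.370.
Smallest integer k = 4.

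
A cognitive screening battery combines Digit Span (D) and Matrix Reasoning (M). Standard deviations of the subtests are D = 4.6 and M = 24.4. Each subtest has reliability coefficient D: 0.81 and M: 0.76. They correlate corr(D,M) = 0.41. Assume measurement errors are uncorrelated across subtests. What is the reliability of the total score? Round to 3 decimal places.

Var(D+M) = 4.6² + 24.4² + 2·[4.6·24.4·0.41] = 616.52 + 92.0368 = 708.557.
Under uncorrelated errors the observed covariances equal the true-score covariances, so only the own-variance terms attenuate.
True-score variance = [4.6²·0.81 + 24.4²·0.76] + 92.0368 = 469.613 + 92.0368 = 561.65.
Reliability = 561.65 / 708.557 = 0.793.

0.793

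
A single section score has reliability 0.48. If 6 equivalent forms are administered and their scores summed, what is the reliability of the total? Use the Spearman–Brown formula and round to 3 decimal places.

0.847

ρ_k = kρ / (1 + (k−1)ρ) = 6·0.48 / (1 + 5·0.48) = 2.880 / 3.400 = 0.847.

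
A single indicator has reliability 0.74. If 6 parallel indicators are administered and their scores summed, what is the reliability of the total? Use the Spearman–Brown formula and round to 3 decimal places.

ρ_k = kρ / (1 + (k−1)ρ) = 6·0.74 / (1 + 5·0.74) = 4.440 / 4.700 = 0.945.

0.945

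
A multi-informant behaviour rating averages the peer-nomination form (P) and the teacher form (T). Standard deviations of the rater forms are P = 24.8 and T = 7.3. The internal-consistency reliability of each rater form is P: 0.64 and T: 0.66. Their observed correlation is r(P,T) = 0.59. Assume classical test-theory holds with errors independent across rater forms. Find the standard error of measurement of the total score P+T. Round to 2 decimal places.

15.48

Var(total) = 668.33 + 213.627 = 881.957.
True-score variance = 428.797 + 213.627 = 642.424, so reliability = 0.7284.
Error variance = 881.957 − 642.424 = 239.533; SEM = √239.533 = 15.48.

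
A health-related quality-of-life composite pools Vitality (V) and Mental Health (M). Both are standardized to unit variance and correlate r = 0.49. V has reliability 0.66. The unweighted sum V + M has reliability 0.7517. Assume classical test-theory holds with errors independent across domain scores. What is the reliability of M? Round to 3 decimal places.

0.600

Var(V+M) = 2 + 2·0.49 = 2.980.
True-score variance = ρ_V + ρ_M + 2·0.49, so 0.7517 = (0.66 + ρ_M + 0.98) / 2.980.
ρ_M = 0.7517·2.980 − 0.66 − 0.98 = 0.600.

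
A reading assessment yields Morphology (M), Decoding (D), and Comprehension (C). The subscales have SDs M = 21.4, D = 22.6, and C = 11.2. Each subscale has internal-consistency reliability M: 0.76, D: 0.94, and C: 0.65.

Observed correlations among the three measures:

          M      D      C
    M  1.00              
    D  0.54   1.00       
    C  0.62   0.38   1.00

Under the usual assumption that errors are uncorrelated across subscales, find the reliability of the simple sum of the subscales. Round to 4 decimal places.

Var(M+D+C) = 21.4² + 22.6² + 11.2² + 2·[21.4·22.6·0.54 + 21.4·11.2·0.62 + 22.6·11.2·0.38] = 1094.16 + 1011.91 = 2106.07.
With uncorrelated errors the cross-covariances are all true-score covariance, so they carry over unchanged; only the diagonal terms shrink to ρᵢσᵢ².
True-score variance = [21.4²·0.76 + 22.6²·0.94 + 11.2²·0.65] + 1011.91 = 909.7 + 1011.91 = 1921.61.
Reliability = 1921.61 / 2106.07 = 0.9124.

0.9124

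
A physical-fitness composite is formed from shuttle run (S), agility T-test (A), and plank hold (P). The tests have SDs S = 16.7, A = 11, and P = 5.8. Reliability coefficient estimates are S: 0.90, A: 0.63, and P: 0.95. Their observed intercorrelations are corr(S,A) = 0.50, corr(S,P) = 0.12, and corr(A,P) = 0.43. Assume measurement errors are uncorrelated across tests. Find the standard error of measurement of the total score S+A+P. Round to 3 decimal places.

Var(total) = 433.53 + 261.814 = 695.344.
True-score variance = 359.189 + 261.814 = 621.003, so reliability = 0.8931.
Error variance = 695.344 − 621.003 = 74.341; SEM = √74.341 = 8.622.

8.622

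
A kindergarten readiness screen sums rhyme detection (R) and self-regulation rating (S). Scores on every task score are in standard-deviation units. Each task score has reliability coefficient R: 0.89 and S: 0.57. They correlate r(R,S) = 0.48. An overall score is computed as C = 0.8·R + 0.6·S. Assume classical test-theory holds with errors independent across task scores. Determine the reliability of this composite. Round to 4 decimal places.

Var(C) = 0.8² + 0.6² + 2·[0.48·0.48] = 1 + 0.4608 = 1.4608.
Because errors are independent across components, Cov(Tᵢ,Tⱼ) = Cov(Xᵢ,Xⱼ); the off-diagonal part of the true-score variance is the same as above.
True-score variance = [0.8²·0.89 + 0.6²·0.57] + 0.4608 = 0.7748 + 0.4608 = 1.2356.
Reliability = 1.2356 / 1.4608 = 0.8458.

0.8458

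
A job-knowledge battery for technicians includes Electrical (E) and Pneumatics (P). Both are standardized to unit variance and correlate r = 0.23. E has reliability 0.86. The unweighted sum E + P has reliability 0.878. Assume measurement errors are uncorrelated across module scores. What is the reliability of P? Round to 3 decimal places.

Var(E+P) = 2 + 2·0.23 = 2.460.
True-score variance = ρ_E + ρ_P + 2·0.23, so 0.878 = (0.86 + ρ_P + 0.46) / 2.460.
ρ_P = 0.878·2.460 − 0.86 − 0.46 = 0.840.

0.840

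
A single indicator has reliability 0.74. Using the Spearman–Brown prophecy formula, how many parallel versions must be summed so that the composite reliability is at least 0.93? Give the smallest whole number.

k ≥ ρ*(1−ρ₁)/(ρ₁(1−ρ*)) = 0.93·0.26 / (0.74·0.07) = 4.668.
Smallest integer k = 5.

5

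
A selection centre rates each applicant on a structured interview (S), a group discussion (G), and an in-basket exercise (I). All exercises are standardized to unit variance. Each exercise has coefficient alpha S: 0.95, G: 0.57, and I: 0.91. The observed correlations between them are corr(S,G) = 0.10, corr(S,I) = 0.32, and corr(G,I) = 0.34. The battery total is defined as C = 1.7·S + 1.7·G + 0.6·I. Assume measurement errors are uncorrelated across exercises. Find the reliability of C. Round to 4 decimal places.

0.8240

Var(C) = 1.7² + 1.7² + 0.6² + 2·[2.89·0.10 + 1.02·0.32 + 1.02·0.34] = 6.14 + 1.9244 = 8.0644.
With uncorrelated errors the cross-covariances are all true-score covariance, so they carry over unchanged; only the diagonal terms shrink to ρᵢσᵢ².
True-score variance = [1.7²·0.95 + 1.7²·0.57 + 0.6²·0.91] + 1.9244 = 4.7204 + 1.9244 = 6.6448.
Reliability = 6.6448 / 8.0644 = 0.8240.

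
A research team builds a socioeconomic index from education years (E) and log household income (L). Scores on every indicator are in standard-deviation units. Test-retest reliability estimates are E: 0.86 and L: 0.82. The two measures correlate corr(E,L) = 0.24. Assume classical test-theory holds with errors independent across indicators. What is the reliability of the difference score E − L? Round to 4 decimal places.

0.7895

Var(E−L) = 1 + 1 − 2·0.24 = 2 − 0.48 = 1.52.
Because errors are independent across components, Cov(Tᵢ,Tⱼ) = Cov(Xᵢ,Xⱼ); the off-diagonal part of the true-score variance is the same as above.
True-score variance = [0.86 + 0.82] − 0.48 = 1.68 − 0.48 = 1.2.
Reliability = 1.2 / 1.52 = 0.7895.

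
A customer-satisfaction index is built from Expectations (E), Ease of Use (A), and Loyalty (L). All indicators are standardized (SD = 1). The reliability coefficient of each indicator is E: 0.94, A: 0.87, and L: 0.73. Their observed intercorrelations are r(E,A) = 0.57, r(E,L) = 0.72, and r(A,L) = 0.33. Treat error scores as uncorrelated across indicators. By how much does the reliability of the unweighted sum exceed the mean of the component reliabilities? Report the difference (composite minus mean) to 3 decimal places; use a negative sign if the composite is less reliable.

0.080

Var(sum) = 3 + 3.24 = 6.24; true-score variance = 2.54 + 3.24 = 5.78; composite reliability = 0.9263.
Mean component reliability = 0.8467.
Difference = 0.9263 − 0.8467 = 0.080.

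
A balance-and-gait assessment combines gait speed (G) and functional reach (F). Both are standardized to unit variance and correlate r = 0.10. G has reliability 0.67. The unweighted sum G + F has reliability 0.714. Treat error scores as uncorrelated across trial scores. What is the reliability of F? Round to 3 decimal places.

0.701

Var(G+F) = 2 + 2·0.10 = 2.200.
True-score variance = ρ_G + ρ_F + 2·0.10, so 0.714 = (0.67 + ρ_F + 0.20) / 2.200.
ρ_F = 0.714·2.200 − 0.67 − 0.20 = 0.701.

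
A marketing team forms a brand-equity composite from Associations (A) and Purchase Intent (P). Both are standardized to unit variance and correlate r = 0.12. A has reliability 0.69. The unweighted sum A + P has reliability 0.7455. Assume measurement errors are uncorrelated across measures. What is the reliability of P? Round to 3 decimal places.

0.740

Var(A+P) = 2 + 2·0.12 = 2.240.
True-score variance = ρ_A + ρ_P + 2·0.12, so 0.7455 = (0.69 + ρ_P + 0.24) / 2.240.
ρ_P = 0.7455·2.240 − 0.69 − 0.24 = 0.740.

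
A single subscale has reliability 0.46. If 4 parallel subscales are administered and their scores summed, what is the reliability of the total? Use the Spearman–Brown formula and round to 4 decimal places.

ρ_k = kρ / (1 + (k−1)ρ) = 4·0.46 / (1 + 3·0.46) = 1.840 / 2.380 = 0.7731.

0.7731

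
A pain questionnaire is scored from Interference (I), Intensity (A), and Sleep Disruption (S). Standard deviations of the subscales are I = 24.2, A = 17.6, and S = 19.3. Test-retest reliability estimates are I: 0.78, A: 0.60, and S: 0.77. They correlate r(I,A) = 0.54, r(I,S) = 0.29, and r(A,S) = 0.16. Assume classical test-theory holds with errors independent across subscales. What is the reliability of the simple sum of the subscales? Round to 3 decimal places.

0.839

Var(I+A+S) = 24.2² + 17.6² + 19.3² + 2·[24.2·17.6·0.54 + 24.2·19.3·0.29 + 17.6·19.3·0.16] = 1267.89 + 839.586 = 2107.48.
Because errors are independent across components, Cov(Tᵢ,Tⱼ) = Cov(Xᵢ,Xⱼ); the off-diagonal part of the true-score variance is the same as above.
True-score variance = [24.2²·0.78 + 17.6²·0.60 + 19.3²·0.77] + 839.586 = 929.472 + 839.586 = 1769.06.
Reliability = 1769.06 / 2107.48 = 0.839.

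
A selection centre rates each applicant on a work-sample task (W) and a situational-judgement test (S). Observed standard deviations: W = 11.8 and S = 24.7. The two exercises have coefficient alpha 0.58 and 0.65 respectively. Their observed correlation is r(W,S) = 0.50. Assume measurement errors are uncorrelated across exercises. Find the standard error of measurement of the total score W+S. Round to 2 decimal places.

16.49

Var(total) = 749.33 + 291.46 = 1040.79.
True-score variance = 477.318 + 291.46 = 768.778, so reliability = 0.7386.
Error variance = 1040.79 − 768.778 = 272.012; SEM = √272.012 = 16.49.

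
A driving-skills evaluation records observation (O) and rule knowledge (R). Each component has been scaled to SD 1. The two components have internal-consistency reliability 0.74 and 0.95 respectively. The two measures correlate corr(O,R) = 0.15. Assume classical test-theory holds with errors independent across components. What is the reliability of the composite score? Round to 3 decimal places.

Var(O+R) = 2 + 2·[0.15] = 2 + 0.3 = 2.3.
Under uncorrelated errors the observed covariances equal the true-score covariances, so only the own-variance terms attenuate.
True-score variance = [0.74 + 0.95] + 0.3 = 1.69 + 0.3 = 1.99.
Reliability = 1.99 / 2.3 = 0.865.

0.865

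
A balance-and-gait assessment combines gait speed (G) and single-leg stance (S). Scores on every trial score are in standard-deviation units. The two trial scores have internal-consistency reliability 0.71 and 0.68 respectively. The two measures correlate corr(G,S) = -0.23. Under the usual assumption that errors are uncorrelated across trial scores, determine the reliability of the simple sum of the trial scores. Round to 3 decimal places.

0.604

Var(G+S) = 2 + 2·[(-0.23)] = 2 − 0.46 = 1.54.
With uncorrelated errors the cross-covariances are all true-score covariance, so they carry over unchanged; only the diagonal terms shrink to ρᵢσᵢ².
True-score variance = [0.71 + 0.68] − 0.46 = 1.39 − 0.46 = 0.93.
Reliability = 0.93 / 1.54 = 0.604.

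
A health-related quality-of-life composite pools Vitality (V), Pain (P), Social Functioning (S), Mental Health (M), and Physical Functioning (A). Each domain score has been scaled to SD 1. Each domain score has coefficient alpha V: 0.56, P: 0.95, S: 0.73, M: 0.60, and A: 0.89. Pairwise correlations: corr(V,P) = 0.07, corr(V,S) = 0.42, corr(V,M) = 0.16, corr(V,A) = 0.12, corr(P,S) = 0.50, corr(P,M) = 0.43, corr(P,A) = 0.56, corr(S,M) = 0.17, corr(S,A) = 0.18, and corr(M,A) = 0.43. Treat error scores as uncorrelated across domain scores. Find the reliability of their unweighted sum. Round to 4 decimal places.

Var(V+P+S+M+A) = 5 + 2·[0.07 + 0.42 + 0.16 + 0.12 + 0.50 + 0.43 + 0.56 + 0.17 + 0.18 + 0.43] = 5 + 6.08 = 11.08.
Under uncorrelated errors the observed covariances equal the true-score covariances, so only the own-variance terms attenuate.
True-score variance = [0.56 + 0.95 + 0.73 + 0.60 + 0.89] + 6.08 = 3.73 + 6.08 = 9.81.
Reliability = 9.81 / 11.08 = 0.8854.

0.8854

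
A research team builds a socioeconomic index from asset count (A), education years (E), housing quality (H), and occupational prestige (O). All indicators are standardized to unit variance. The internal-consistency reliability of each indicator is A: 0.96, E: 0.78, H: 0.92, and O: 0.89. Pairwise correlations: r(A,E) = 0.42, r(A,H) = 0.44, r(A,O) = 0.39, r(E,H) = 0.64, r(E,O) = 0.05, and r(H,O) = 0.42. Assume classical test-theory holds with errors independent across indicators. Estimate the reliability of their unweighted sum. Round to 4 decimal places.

Var(A+E+H+O) = 4 + 2·[0.42 + 0.44 + 0.39 + 0.64 + 0.05 + 0.42] = 4 + 4.72 = 8.72.
Under uncorrelated errors the observed covariances equal the true-score covariances, so only the own-variance terms attenuate.
True-score variance = [0.96 + 0.78 + 0.92 + 0.89] + 4.72 = 3.55 + 4.72 = 8.27.
Reliability = 8.27 / 8.72 = 0.9484.

0.9484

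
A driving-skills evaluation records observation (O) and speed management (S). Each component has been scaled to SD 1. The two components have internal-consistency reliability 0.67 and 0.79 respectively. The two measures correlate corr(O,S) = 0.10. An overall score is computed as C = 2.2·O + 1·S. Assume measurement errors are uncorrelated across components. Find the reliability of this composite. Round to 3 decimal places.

0.712

Var(C) = 2.2² + 1 + 2·[2.2·0.10] = 5.84 + 0.44 = 6.28.
With uncorrelated errors the cross-covariances are all true-score covariance, so they carry over unchanged; only the diagonal terms shrink to ρᵢσᵢ².
True-score variance = [2.2²·0.67 + 0.79] + 0.44 = 4.0328 + 0.44 = 4.4728.
Reliability = 4.4728 / 6.28 = 0.712.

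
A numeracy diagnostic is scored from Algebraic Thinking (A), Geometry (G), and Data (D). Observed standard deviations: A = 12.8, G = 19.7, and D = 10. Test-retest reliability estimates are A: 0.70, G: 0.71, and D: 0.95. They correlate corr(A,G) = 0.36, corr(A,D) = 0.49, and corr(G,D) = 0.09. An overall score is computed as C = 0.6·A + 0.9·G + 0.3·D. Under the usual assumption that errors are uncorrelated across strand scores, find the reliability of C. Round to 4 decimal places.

0.7867

Var(C) = 0.6²·12.8² + 0.9²·19.7² + 0.3²·10² + 2·[0.54·12.8·19.7·0.36 + 0.18·12.8·10·0.49 + 0.27·19.7·10·0.09] = 382.335 + 130.193 = 512.529.
Because errors are independent across components, Cov(Tᵢ,Tⱼ) = Cov(Xᵢ,Xⱼ); the off-diagonal part of the true-score variance is the same as above.
True-score variance = [0.6²·12.8²·0.70 + 0.9²·19.7²·0.71 + 0.3²·10²·0.95] + 130.193 = 273.028 + 130.193 = 403.221.
Reliability = 403.221 / 512.529 = 0.7867.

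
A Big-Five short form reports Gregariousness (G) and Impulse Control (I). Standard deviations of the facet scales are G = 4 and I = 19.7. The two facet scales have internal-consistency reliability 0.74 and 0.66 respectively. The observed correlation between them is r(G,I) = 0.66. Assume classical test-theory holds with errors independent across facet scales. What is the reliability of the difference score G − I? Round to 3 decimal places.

0.546

Var(G−I) = 4² + 19.7² − 2·4·19.7·0.66 = 404.09 − 104.016 = 300.074.
Under uncorrelated errors the observed covariances equal the true-score covariances, so only the own-variance terms attenuate.
True-score variance = [4²·0.74 + 19.7²·0.66] − 104.016 = 267.979 − 104.016 = 163.963.
Reliability = 163.963 / 300.074 = 0.546.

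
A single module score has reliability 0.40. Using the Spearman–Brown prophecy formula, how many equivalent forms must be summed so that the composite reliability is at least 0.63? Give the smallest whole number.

k ≥ ρ*(1−ρ₁)/(ρ₁(1−ρ*)) = 0.63·0.60 / (0.40·0.37) = 2.554.
Smallest integer k = 3.

3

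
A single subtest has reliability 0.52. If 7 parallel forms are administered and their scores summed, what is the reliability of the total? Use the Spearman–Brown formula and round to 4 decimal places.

ρ_k = kρ / (1 + (k−1)ρ) = 7·0.52 / (1 + 6·0.52) = 3.640 / 4.120 = 0.8835.

0.8835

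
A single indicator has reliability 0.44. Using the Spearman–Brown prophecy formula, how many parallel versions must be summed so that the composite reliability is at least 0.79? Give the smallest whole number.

5

k ≥ ρ*(1−ρ₁)/(ρ₁(1−ρ*)) = 0.79·0.56 / (0.44·0.21) = 4.788.
Smallest integer k = 5.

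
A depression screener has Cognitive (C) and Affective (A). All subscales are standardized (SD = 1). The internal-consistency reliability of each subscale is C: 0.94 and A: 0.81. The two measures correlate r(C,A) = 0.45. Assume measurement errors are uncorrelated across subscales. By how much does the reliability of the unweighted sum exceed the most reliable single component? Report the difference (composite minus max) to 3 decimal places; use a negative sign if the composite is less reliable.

Var(sum) = 2 + 0.9 = 2.9; true-score variance = 1.75 + 0.9 = 2.65; composite reliability = 0.9138.
Max component reliability = 0.9400.
Difference = 0.9138 − 0.9400 = -0.026.

-0.026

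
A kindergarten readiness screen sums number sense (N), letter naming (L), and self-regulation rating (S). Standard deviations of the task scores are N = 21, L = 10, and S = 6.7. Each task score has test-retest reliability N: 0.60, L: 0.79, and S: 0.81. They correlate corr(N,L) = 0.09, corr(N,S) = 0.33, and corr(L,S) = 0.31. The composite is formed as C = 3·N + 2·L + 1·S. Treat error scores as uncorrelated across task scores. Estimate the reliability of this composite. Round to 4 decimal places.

0.6641

Var(C) = 3²·21² + 2²·10² + 6.7² + 2·[6·21·10·0.09 + 3·21·6.7·0.33 + 2·10·6.7·0.31] = 4413.89 + 588.466 = 5002.36.
Under uncorrelated errors the observed covariances equal the true-score covariances, so only the own-variance terms attenuate.
True-score variance = [3²·21²·0.60 + 2²·10²·0.79 + 6.7²·0.81] + 588.466 = 2733.76 + 588.466 = 3322.23.
Reliability = 3322.23 / 5002.36 = 0.6641.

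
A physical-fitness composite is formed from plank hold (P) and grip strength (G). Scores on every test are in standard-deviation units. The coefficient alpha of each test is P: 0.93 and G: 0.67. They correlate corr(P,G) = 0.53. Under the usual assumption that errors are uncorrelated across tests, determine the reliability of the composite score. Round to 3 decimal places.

0.869

Var(P+G) = 2 + 2·[0.53] = 2 + 1.06 = 3.06.
Under uncorrelated errors the observed covariances equal the true-score covariances, so only the own-variance terms attenuate.
True-score variance = [0.93 + 0.67] + 1.06 = 1.6 + 1.06 = 2.66.
Reliability = 2.66 / 3.06 = 0.869.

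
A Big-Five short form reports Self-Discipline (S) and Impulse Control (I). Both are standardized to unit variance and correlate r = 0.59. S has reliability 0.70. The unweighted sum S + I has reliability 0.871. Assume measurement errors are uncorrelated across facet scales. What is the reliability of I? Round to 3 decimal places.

Var(S+I) = 2 + 2·0.59 = 3.180.
True-score variance = ρ_S + ρ_I + 2·0.59, so 0.871 = (0.70 + ρ_I + 1.18) / 3.180.
ρ_I = 0.871·3.180 − 0.70 − 1.18 = 0.890.

0.890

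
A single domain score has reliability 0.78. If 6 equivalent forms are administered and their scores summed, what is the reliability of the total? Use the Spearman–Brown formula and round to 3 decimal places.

0.955

ρ_k = kρ / (1 + (k−1)ρ) = 6·0.78 / (1 + 5·0.78) = 4.680 / 4.900 = 0.955.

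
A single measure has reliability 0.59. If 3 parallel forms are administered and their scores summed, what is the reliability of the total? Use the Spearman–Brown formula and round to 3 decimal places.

ρ_k = kρ / (1 + (k−1)ρ) = 3·0.59 / (1 + 2·0.59) = 1.770 / 2.180 = 0.812.

0.812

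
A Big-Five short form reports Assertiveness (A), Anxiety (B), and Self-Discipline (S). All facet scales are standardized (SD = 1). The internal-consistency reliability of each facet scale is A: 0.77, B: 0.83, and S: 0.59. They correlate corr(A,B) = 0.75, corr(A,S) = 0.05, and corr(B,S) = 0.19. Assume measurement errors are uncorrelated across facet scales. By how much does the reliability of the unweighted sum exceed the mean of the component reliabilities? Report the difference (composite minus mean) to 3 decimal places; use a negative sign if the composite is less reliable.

Var(sum) = 3 + 1.98 = 4.98; true-score variance = 2.19 + 1.98 = 4.17; composite reliability = 0.8373.
Mean component reliability = 0.7300.
Difference = 0.8373 − 0.7300 = 0.107.

0.107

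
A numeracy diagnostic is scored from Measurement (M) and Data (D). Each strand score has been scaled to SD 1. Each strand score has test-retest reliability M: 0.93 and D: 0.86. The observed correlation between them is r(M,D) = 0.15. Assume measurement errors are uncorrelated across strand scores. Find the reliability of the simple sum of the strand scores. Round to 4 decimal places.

Var(M+D) = 2 + 2·[0.15] = 2 + 0.3 = 2.3.
Because errors are independent across components, Cov(Tᵢ,Tⱼ) = Cov(Xᵢ,Xⱼ); the off-diagonal part of the true-score variance is the same as above.
True-score variance = [0.93 + 0.86] + 0.3 = 1.79 + 0.3 = 2.09.
Reliability = 2.09 / 2.3 = 0.9087.

0.9087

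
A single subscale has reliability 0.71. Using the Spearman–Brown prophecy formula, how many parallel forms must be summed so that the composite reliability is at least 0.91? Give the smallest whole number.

5

k ≥ ρ*(1−ρ₁)/(ρ₁(1−ρ*)) = 0.91·0.29 / (0.71·0.09) = 4.130.
Smallest integer k = 5.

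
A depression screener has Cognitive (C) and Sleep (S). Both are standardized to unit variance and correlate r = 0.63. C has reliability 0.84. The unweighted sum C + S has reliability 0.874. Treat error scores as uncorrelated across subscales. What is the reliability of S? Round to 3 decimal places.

0.749

Var(C+S) = 2 + 2·0.63 = 3.260.
True-score variance = ρ_C + ρ_S + 2·0.63, so 0.874 = (0.84 + ρ_S + 1.26) / 3.260.
ρ_S = 0.874·3.260 − 0.84 − 1.26 = 0.749.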